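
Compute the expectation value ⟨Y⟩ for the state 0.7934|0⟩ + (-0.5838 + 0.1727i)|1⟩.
0.274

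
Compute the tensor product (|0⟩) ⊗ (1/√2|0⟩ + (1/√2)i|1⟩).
1/√2|00⟩ + (1/√2)i|01⟩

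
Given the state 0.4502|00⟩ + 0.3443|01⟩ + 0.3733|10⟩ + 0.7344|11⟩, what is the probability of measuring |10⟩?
0.1394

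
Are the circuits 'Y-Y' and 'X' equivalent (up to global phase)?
No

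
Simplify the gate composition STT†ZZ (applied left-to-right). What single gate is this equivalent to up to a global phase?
S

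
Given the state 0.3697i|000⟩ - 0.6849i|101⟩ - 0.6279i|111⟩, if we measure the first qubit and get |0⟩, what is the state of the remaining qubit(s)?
i|00⟩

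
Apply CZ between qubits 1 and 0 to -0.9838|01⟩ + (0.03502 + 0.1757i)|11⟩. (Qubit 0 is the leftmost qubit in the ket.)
-0.9838|01⟩ + (-0.03502 - 0.1757i)|11⟩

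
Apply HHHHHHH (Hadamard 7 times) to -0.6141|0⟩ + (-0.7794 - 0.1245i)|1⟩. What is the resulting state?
(-0.9854 - 0.08803i)|0⟩ + (0.1169 + 0.08803i)|1⟩

H² = I, so H^7 = H: a single Hadamard. With (a, b) = (-0.6141, (-0.7794 - 0.1245i)), H gives ((a + b)/√2, (a − b)/√2) = ((-0.9854 - 0.08803i), (0.1169 + 0.08803i)).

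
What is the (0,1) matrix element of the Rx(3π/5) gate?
-0.809i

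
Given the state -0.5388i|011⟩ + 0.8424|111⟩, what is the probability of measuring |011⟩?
0.2903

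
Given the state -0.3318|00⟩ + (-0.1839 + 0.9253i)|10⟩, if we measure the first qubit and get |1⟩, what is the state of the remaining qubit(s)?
(-0.1949 + 0.9808i)|0⟩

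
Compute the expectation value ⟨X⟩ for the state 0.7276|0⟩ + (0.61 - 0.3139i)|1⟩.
0.8877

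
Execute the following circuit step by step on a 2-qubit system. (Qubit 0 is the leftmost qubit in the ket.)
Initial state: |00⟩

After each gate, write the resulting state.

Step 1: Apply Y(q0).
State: i|10⟩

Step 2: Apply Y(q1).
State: -|11⟩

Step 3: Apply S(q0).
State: -i|11⟩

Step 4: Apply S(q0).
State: |11⟩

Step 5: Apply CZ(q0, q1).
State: -|11⟩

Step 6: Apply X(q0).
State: -|01⟩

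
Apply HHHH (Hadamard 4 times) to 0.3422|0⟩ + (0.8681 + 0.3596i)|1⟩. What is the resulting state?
0.3422|0⟩ + (0.8681 + 0.3596i)|1⟩

H² = I, so an even number of Hadamards cancels: H^4 = I and the state is unchanged.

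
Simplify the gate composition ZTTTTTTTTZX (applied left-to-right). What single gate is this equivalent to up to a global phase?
X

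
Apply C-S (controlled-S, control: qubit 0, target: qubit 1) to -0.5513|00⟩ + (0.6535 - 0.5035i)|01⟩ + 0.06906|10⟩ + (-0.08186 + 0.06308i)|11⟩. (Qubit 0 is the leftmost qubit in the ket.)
-0.5513|00⟩ + (0.6535 - 0.5035i)|01⟩ + 0.06906|10⟩ + (-0.06308 - 0.08186i)|11⟩

C-S leaves the control-|0⟩ kets |00⟩, |01⟩ unchanged and applies S to qubit 1 on the control-|1⟩ pair (|10⟩, |11⟩).
S = [[1, 0], [0, i]].
With a = amp(|10⟩) = 0.06906 and b = amp(|11⟩) = (-0.08186 + 0.06308i):
new amp(|10⟩) = (1)·a = 0.06906
new amp(|11⟩) = (i)·b = (-0.06308 - 0.08186i)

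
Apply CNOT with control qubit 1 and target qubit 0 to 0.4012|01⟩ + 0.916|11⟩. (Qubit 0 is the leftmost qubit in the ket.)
0.916|01⟩ + 0.4012|11⟩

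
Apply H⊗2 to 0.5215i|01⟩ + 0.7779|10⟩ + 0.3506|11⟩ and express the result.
(0.5643 + 0.2608i)|00⟩ + (0.2137 - 0.2608i)|01⟩ + (-0.5643 + 0.2608i)|10⟩ + (-0.2137 - 0.2608i)|11⟩

H⊗2 gives amp(|y⟩) = (1/2) Σ_x (−1)^(x·y) amp(|x⟩), where x·y is the number of positions in which both x and y have a 1.
|00⟩: (0.5215i + 0.7779 + 0.3506)/2 = (0.5643 + 0.2608i)
|01⟩: (-0.5215i + 0.7779 - 0.3506)/2 = (0.2137 - 0.2608i)
|10⟩: (0.5215i - 0.7779 - 0.3506)/2 = (-0.5643 + 0.2608i)
|11⟩: (-0.5215i - 0.7779 + 0.3506)/2 = (-0.2137 - 0.2608i)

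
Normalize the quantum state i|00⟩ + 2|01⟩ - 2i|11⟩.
0.3333i|00⟩ + 0.6667|01⟩ - 0.6667i|11⟩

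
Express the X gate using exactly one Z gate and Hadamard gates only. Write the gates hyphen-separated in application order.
H-Z-H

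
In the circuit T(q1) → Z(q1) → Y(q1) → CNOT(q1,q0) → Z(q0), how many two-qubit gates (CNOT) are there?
1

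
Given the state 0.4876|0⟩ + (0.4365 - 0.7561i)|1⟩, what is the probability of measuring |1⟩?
0.7622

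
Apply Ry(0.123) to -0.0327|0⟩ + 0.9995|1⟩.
-0.09407|0⟩ + 0.9956|1⟩

Ry(0.123) = [[cos(θ/2), −sin(θ/2)], [sin(θ/2), cos(θ/2)]]; θ = 0.123, cos(θ/2) ≈ 0.998109, sin(θ/2) ≈ 0.0614612.
With a = amp(|0⟩) = -0.0327 and b = amp(|1⟩) = 0.9995:
new amp(|0⟩) = (0.998109)·a + (-0.0614612)·b = -0.09407
new amp(|1⟩) = (0.0614612)·a + (0.998109)·b = 0.9956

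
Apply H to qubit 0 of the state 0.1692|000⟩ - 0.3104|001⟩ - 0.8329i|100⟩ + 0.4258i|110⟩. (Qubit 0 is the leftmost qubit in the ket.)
(0.1196 - 0.5889i)|000⟩ - 0.2195|001⟩ + 0.3011i|010⟩ + (0.1196 + 0.5889i)|100⟩ - 0.2195|101⟩ - 0.3011i|110⟩

H on qubit 0 mixes each pair of kets that differ only in qubit 0: amplitudes (a, b) of (|…0…⟩, |…1…⟩) become ((a + b)/√2, (a − b)/√2). Kets absent from the input have amplitude 0.
(|000⟩, |100⟩): (a, b) = (0.1692, -0.8329i) → ((0.1196 - 0.5889i), (0.1196 + 0.5889i))
(|001⟩, |101⟩): (a, b) = (-0.3104, 0) → (-0.2195, -0.2195)
(|010⟩, |110⟩): (a, b) = (0, 0.4258i) → (0.3011i, -0.3011i)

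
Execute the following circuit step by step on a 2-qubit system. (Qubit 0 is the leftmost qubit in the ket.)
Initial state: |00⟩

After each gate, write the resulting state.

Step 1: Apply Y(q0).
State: i|10⟩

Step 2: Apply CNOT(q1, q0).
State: i|10⟩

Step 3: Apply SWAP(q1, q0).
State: i|01⟩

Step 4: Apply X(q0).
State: i|11⟩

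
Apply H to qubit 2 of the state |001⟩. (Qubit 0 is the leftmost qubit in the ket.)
1/√2|000⟩ - 1/√2|001⟩

H on qubit 2 mixes each pair of kets that differ only in qubit 2: amplitudes (a, b) of (|…0…⟩, |…1…⟩) become ((a + b)/√2, (a − b)/√2). Kets absent from the input have amplitude 0.
(|000⟩, |001⟩): (a, b) = (0, 1) → (1/√2, -1/√2)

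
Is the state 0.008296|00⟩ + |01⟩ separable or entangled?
Separable

Writing the state as a|00⟩ + b|01⟩ + c|10⟩ + d|11⟩, it is a product state iff ad − bc = 0.
Here (a, b, c, d) = (0.008296, 1, 0, 0): ad − bc = (0.008296)(0) − (1)(0) = 0, so the state is separable.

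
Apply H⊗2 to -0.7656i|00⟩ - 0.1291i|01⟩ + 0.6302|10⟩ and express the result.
(0.3151 - 0.4474i)|00⟩ + (0.3151 - 0.3183i)|01⟩ + (-0.3151 - 0.4474i)|10⟩ + (-0.3151 - 0.3183i)|11⟩

H⊗2 gives amp(|y⟩) = (1/2) Σ_x (−1)^(x·y) amp(|x⟩), where x·y is the number of positions in which both x and y have a 1.
|00⟩: (-0.7656i - 0.1291i + 0.6302)/2 = (0.3151 - 0.4474i)
|01⟩: (-0.7656i + 0.1291i + 0.6302)/2 = (0.3151 - 0.3183i)
|10⟩: (-0.7656i - 0.1291i - 0.6302)/2 = (-0.3151 - 0.4474i)
|11⟩: (-0.7656i + 0.1291i - 0.6302)/2 = (-0.3151 - 0.3183i)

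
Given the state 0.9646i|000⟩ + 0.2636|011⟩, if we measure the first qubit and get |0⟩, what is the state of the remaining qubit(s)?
0.9646i|00⟩ + 0.2636|11⟩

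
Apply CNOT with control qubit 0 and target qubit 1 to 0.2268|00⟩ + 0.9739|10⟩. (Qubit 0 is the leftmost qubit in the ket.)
0.2268|00⟩ + 0.9739|11⟩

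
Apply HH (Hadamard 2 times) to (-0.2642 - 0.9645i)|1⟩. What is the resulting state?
(-0.2642 - 0.9645i)|1⟩

H² = I, so an even number of Hadamards cancels: H^2 = I and the state is unchanged.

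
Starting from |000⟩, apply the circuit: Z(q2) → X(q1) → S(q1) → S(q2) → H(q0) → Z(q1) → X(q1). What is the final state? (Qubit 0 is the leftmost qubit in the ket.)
-(1/√2)i|000⟩ - (1/√2)i|100⟩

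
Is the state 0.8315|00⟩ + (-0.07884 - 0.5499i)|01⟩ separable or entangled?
Separable

Writing the state as a|00⟩ + b|01⟩ + c|10⟩ + d|11⟩, it is a product state iff ad − bc = 0.
Here (a, b, c, d) = (0.8315, (-0.07884 - 0.5499i), 0, 0): ad − bc = (0.8315)(0) − (-0.07884 - 0.5499i)(0) = 0, so the state is separable.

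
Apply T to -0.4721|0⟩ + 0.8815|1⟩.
-0.4721|0⟩ + (0.6233 + 0.6233i)|1⟩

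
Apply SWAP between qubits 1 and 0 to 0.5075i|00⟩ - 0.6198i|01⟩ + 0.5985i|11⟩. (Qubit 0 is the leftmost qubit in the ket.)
0.5075i|00⟩ - 0.6198i|10⟩ + 0.5985i|11⟩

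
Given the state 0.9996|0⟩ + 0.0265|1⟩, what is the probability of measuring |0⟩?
0.9992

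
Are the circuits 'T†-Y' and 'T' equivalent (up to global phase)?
No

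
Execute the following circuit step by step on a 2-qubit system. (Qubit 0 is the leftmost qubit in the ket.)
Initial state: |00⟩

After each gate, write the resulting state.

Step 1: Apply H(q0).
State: 1/√2|00⟩ + 1/√2|10⟩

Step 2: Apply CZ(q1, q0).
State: 1/√2|00⟩ + 1/√2|10⟩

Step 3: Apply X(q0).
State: 1/√2|00⟩ + 1/√2|10⟩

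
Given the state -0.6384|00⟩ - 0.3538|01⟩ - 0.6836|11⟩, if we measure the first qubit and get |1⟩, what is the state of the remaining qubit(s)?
-|1⟩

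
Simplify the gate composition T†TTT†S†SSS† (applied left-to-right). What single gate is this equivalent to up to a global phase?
I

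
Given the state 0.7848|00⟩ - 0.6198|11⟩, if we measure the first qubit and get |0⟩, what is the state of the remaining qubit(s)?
|0⟩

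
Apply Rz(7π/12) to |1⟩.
(0.6088 + 0.7934i)|1⟩

Rz(7π/12) = [[e^(−iθ/2), 0], [0, e^(iθ/2)]] with e^(±iθ/2) = cos(θ/2) ± i·sin(θ/2); θ = 7π/12, cos(θ/2) ≈ 0.608761, sin(θ/2) ≈ 0.793353.
With a = amp(|0⟩) = 0 and b = amp(|1⟩) = 1:
new amp(|0⟩) = (0.608761 - 0.793353i)·a = 0
new amp(|1⟩) = (0.608761 + 0.793353i)·b = (0.6088 + 0.7934i)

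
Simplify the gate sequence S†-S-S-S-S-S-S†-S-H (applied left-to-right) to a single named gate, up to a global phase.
H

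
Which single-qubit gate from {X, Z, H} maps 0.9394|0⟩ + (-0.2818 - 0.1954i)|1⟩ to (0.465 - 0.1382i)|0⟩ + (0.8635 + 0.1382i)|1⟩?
H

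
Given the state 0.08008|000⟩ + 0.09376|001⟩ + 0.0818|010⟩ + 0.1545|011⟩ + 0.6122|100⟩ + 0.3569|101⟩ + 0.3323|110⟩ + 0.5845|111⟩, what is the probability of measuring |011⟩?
0.02387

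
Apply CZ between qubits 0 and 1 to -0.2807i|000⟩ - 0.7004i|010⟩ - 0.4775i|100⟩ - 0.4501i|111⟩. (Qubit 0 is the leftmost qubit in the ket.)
-0.2807i|000⟩ - 0.7004i|010⟩ - 0.4775i|100⟩ + 0.4501i|111⟩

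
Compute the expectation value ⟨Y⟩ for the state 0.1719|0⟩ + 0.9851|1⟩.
0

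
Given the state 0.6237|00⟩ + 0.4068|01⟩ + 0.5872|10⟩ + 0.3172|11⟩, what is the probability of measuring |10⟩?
0.3448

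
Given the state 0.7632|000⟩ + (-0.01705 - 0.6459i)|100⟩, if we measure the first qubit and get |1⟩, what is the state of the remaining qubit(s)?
(-0.02639 - 0.9997i)|00⟩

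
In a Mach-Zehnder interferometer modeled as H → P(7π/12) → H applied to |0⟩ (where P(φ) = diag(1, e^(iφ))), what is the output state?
(0.3706 + 0.483i)|0⟩ + (0.6294 - 0.483i)|1⟩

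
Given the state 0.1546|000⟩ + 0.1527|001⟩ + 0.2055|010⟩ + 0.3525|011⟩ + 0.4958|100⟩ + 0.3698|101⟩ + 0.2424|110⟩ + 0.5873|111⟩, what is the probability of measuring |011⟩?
0.1243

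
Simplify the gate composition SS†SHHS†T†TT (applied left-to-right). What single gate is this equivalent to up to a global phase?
T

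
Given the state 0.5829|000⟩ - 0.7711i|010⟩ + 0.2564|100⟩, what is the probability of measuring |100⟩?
0.06574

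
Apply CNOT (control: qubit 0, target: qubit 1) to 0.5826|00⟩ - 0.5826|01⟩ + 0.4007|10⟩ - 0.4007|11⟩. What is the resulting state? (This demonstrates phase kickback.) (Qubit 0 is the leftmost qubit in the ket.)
0.5826|00⟩ - 0.5826|01⟩ - 0.4007|10⟩ + 0.4007|11⟩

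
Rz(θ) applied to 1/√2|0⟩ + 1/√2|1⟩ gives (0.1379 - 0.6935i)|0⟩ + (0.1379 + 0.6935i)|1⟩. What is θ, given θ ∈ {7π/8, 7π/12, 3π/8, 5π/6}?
7π/8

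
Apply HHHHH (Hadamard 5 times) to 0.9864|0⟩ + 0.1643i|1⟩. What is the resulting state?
(0.6975 + 0.1162i)|0⟩ + (0.6975 - 0.1162i)|1⟩

H² = I, so H^5 = H: a single Hadamard. With (a, b) = (0.9864, 0.1643i), H gives ((a + b)/√2, (a − b)/√2) = ((0.6975 + 0.1162i), (0.6975 - 0.1162i)).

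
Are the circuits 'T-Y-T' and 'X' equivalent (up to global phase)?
No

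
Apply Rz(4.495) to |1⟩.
(-0.6262 + 0.7796i)|1⟩

Rz(4.495) = [[e^(−iθ/2), 0], [0, e^(iθ/2)]] with e^(±iθ/2) = cos(θ/2) ± i·sin(θ/2); θ = 4.495, cos(θ/2) ≈ -0.626226, sin(θ/2) ≈ 0.779641.
With a = amp(|0⟩) = 0 and b = amp(|1⟩) = 1:
new amp(|0⟩) = (-0.626226 - 0.779641i)·a = 0
new amp(|1⟩) = (-0.626226 + 0.779641i)·b = (-0.6262 + 0.7796i)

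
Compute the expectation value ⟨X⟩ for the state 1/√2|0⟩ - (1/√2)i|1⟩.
0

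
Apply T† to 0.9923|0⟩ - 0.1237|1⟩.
0.9923|0⟩ + (-0.08747 + 0.08747i)|1⟩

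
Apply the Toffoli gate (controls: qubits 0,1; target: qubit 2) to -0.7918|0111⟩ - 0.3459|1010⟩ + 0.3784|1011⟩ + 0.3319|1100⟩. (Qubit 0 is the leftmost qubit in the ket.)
-0.7918|0111⟩ - 0.3459|1010⟩ + 0.3784|1011⟩ + 0.3319|1110⟩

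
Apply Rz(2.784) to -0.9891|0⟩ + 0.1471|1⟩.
(-0.1759 + 0.9733i)|0⟩ + (0.02616 + 0.1448i)|1⟩

Rz(2.784) = [[e^(−iθ/2), 0], [0, e^(iθ/2)]] with e^(±iθ/2) = cos(θ/2) ± i·sin(θ/2); θ = 2.784, cos(θ/2) ≈ 0.177845, sin(θ/2) ≈ 0.984058.
With a = amp(|0⟩) = -0.9891 and b = amp(|1⟩) = 0.1471:
new amp(|0⟩) = (0.177845 - 0.984058i)·a = (-0.1759 + 0.9733i)
new amp(|1⟩) = (0.177845 + 0.984058i)·b = (0.02616 + 0.1448i)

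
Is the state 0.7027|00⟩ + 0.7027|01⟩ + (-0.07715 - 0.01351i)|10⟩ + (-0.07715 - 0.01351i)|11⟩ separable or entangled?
Separable

Writing the state as a|00⟩ + b|01⟩ + c|10⟩ + d|11⟩, it is a product state iff ad − bc = 0.
Here (a, b, c, d) = (0.7027, 0.7027, (-0.07715 - 0.01351i), (-0.07715 - 0.01351i)): ad − bc = (0.7027)(-0.07715 - 0.01351i) − (0.7027)(-0.07715 - 0.01351i) = 0, so the state is separable.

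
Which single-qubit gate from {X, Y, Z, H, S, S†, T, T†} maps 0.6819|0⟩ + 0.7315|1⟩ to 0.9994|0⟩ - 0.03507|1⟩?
H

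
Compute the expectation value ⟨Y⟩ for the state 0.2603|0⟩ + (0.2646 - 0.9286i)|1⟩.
-0.4834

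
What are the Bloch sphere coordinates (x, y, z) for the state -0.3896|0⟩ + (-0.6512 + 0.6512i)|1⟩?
(0.5074, -0.5074, -0.6963)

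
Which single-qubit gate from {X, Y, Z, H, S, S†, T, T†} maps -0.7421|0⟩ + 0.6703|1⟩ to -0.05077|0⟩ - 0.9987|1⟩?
H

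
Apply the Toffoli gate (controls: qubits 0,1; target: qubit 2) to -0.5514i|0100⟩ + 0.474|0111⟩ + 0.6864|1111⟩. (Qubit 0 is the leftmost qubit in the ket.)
-0.5514i|0100⟩ + 0.474|0111⟩ + 0.6864|1101⟩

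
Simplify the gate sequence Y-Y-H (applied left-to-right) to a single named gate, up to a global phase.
H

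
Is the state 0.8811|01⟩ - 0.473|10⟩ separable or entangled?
Entangled

Writing the state as a|00⟩ + b|01⟩ + c|10⟩ + d|11⟩, it is a product state iff ad − bc = 0.
Here (a, b, c, d) = (0, 0.8811, -0.473, 0): ad − bc = (0)(0) − (0.8811)(-0.473) = 0.4168 ≠ 0, so the state is entangled.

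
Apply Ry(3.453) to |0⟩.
-0.1551|0⟩ + 0.9879|1⟩

Ry(3.453) = [[cos(θ/2), −sin(θ/2)], [sin(θ/2), cos(θ/2)]]; θ = 3.453, cos(θ/2) ≈ -0.155075, sin(θ/2) ≈ 0.987903.
With a = amp(|0⟩) = 1 and b = amp(|1⟩) = 0:
new amp(|0⟩) = (-0.155075)·a + (-0.987903)·b = -0.1551
new amp(|1⟩) = (0.987903)·a + (-0.155075)·b = 0.9879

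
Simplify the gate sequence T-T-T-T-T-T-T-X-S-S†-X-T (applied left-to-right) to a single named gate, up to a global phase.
I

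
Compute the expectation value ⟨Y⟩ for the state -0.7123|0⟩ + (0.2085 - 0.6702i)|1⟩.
0.9548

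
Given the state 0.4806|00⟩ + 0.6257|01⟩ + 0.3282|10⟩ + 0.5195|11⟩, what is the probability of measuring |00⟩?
0.231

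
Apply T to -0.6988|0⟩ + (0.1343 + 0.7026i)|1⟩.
-0.6988|0⟩ + (-0.4018 + 0.5918i)|1⟩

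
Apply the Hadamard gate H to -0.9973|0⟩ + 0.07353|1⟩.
-0.6532|0⟩ - 0.7572|1⟩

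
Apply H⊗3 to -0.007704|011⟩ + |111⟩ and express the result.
0.3508|000⟩ - 0.3508|001⟩ - 0.3508|010⟩ + 0.3508|011⟩ - 0.3563|100⟩ + 0.3563|101⟩ + 0.3563|110⟩ - 0.3563|111⟩

H⊗3 gives amp(|y⟩) = (1/2√2) Σ_x (−1)^(x·y) amp(|x⟩), where x·y is the number of positions in which both x and y have a 1.
|000⟩: (-0.007704 + 1)/(2√2) = 0.3508
|001⟩: (0.007704 - 1)/(2√2) = -0.3508
|010⟩: (0.007704 - 1)/(2√2) = -0.3508
|011⟩: (-0.007704 + 1)/(2√2) = 0.3508
|100⟩: (-0.007704 - 1)/(2√2) = -0.3563
|101⟩: (0.007704 + 1)/(2√2) = 0.3563
|110⟩: (0.007704 + 1)/(2√2) = 0.3563
|111⟩: (-0.007704 - 1)/(2√2) = -0.3563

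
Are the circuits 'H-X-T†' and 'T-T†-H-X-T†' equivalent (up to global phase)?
Yes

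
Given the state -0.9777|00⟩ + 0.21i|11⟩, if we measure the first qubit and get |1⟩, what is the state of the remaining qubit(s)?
i|1⟩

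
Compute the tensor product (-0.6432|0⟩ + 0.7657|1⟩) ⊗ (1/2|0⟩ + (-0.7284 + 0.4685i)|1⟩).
-0.3216|00⟩ + (0.4685 - 0.3013i)|01⟩ + 0.3829|10⟩ + (-0.5577 + 0.3587i)|11⟩

amp(|b₁b₂…⟩) = product of the factor amplitudes for bits b₁, b₂, …; only kets whose every factor amplitude is nonzero survive.
|00⟩: (-0.6432)(1/2) = -0.3216
|01⟩: (-0.6432)(-0.7284 + 0.4685i) = (0.4685 - 0.3013i)
|10⟩: (0.7657)(1/2) = 0.3829
|11⟩: (0.7657)(-0.7284 + 0.4685i) = (-0.5577 + 0.3587i)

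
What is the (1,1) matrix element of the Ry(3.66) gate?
-0.2563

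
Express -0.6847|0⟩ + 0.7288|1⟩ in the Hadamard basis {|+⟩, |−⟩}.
0.03118|+⟩ - 0.9995|−⟩

With |ψ⟩ = α|0⟩ + β|1⟩, the Hadamard-basis coefficients are ⟨+|ψ⟩ = (α + β)/√2 and ⟨−|ψ⟩ = (α − β)/√2.
Here α = -0.6847, β = 0.7288: (α + β)/√2 = 0.03118, (α − β)/√2 = -0.9995.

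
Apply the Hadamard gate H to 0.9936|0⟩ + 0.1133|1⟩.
0.7827|0⟩ + 0.6225|1⟩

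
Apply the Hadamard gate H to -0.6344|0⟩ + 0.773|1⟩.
0.098|0⟩ - 0.9952|1⟩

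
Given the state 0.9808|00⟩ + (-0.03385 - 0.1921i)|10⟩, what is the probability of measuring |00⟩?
0.962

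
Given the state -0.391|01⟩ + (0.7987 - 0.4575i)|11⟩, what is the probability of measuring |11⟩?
0.8472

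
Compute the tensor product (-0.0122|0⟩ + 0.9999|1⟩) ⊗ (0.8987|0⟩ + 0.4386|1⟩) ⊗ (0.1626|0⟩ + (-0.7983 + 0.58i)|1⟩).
-0.001783|000⟩ + (0.008753 - 0.006359i)|001⟩ - 0.0008701|010⟩ + (0.004272 - 0.003104i)|011⟩ + 0.1461|100⟩ + (-0.7174 + 0.5212i)|101⟩ + 0.07131|110⟩ + (-0.3501 + 0.2544i)|111⟩

amp(|b₁b₂…⟩) = product of the factor amplitudes for bits b₁, b₂, …; only kets whose every factor amplitude is nonzero survive.
|000⟩: (-0.0122)(0.8987)(0.1626) = -0.001783
|001⟩: (-0.0122)(0.8987)(-0.7983 + 0.58i) = (0.008753 - 0.006359i)
|010⟩: (-0.0122)(0.4386)(0.1626) = -0.0008701
|011⟩: (-0.0122)(0.4386)(-0.7983 + 0.58i) = (0.004272 - 0.003104i)
|100⟩: (0.9999)(0.8987)(0.1626) = 0.1461
|101⟩: (0.9999)(0.8987)(-0.7983 + 0.58i) = (-0.7174 + 0.5212i)
|110⟩: (0.9999)(0.4386)(0.1626) = 0.07131
|111⟩: (0.9999)(0.4386)(-0.7983 + 0.58i) = (-0.3501 + 0.2544i)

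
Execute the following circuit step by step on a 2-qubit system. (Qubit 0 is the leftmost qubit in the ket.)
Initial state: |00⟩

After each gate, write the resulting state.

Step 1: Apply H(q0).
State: 1/√2|00⟩ + 1/√2|10⟩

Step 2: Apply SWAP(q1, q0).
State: 1/√2|00⟩ + 1/√2|01⟩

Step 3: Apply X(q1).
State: 1/√2|00⟩ + 1/√2|01⟩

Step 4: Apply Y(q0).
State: (1/√2)i|10⟩ + (1/√2)i|11⟩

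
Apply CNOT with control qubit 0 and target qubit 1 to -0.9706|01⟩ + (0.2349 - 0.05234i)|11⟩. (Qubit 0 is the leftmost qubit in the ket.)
-0.9706|01⟩ + (0.2349 - 0.05234i)|10⟩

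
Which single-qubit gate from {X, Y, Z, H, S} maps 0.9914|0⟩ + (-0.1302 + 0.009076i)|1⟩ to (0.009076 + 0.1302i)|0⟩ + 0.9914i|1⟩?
Y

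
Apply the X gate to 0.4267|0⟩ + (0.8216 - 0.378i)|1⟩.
(0.8216 - 0.378i)|0⟩ + 0.4267|1⟩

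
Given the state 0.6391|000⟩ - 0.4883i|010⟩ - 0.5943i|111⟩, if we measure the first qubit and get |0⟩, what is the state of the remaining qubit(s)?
0.7946|00⟩ - 0.6071i|10⟩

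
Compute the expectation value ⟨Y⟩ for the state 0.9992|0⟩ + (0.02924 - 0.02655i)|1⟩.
-0.05306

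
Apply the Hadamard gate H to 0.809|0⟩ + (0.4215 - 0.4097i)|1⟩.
(0.8701 - 0.2897i)|0⟩ + (0.274 + 0.2897i)|1⟩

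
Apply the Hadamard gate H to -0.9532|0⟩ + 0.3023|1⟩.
-0.4603|0⟩ - 0.8878|1⟩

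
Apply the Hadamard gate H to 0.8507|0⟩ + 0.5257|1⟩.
0.9733|0⟩ + 0.2298|1⟩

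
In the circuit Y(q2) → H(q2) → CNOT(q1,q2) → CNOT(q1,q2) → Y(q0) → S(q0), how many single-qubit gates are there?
4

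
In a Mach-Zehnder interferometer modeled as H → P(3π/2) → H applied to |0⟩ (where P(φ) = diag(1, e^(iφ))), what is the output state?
(1/2 - (1/2)i)|0⟩ + (1/2 + (1/2)i)|1⟩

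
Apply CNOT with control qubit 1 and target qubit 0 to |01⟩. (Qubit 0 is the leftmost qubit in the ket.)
|11⟩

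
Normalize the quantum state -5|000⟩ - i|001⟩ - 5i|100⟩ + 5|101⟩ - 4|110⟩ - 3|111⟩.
-0.4975|000⟩ - 0.0995i|001⟩ - 0.4975i|100⟩ + 0.4975|101⟩ - 0.398|110⟩ - 0.2985|111⟩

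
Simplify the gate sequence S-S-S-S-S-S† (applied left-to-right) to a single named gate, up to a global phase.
I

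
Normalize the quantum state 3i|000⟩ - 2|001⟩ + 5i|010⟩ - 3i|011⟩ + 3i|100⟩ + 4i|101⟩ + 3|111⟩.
0.3333i|000⟩ - 0.2222|001⟩ + 0.5556i|010⟩ - 0.3333i|011⟩ + 0.3333i|100⟩ + 0.4444i|101⟩ + 0.3333|111⟩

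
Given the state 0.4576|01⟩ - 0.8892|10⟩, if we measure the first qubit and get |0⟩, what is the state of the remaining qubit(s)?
|1⟩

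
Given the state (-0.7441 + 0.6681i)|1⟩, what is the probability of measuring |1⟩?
1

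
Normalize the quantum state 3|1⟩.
|1⟩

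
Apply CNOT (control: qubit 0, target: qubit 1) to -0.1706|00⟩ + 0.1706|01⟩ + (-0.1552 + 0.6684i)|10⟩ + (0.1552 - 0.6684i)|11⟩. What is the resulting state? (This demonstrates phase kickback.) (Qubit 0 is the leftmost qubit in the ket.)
-0.1706|00⟩ + 0.1706|01⟩ + (0.1552 - 0.6684i)|10⟩ + (-0.1552 + 0.6684i)|11⟩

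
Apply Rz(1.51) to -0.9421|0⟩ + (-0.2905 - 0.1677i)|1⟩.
(-0.6861 + 0.6456i)|0⟩ + (-0.09664 - 0.3212i)|1⟩

Rz(1.51) = [[e^(−iθ/2), 0], [0, e^(iθ/2)]] with e^(±iθ/2) = cos(θ/2) ± i·sin(θ/2); θ = 1.51, cos(θ/2) ≈ 0.728272, sin(θ/2) ≈ 0.685289.
With a = amp(|0⟩) = -0.9421 and b = amp(|1⟩) = (-0.2905 - 0.1677i):
new amp(|0⟩) = (0.728272 - 0.685289i)·a = (-0.6861 + 0.6456i)
new amp(|1⟩) = (0.728272 + 0.685289i)·b = (-0.09664 - 0.3212i)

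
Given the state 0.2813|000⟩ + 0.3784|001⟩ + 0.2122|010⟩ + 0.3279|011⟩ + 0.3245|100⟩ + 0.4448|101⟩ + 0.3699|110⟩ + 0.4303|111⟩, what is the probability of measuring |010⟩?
0.04503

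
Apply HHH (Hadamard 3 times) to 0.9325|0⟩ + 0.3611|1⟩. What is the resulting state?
0.9147|0⟩ + 0.404|1⟩

H² = I, so H^3 = H: a single Hadamard. With (a, b) = (0.9325, 0.3611), H gives ((a + b)/√2, (a − b)/√2) = (0.9147, 0.404).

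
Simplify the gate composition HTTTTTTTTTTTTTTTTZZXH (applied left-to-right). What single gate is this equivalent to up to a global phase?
Z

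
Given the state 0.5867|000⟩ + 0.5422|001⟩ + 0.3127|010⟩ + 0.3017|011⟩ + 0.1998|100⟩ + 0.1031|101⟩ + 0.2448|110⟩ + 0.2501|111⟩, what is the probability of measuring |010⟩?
0.09778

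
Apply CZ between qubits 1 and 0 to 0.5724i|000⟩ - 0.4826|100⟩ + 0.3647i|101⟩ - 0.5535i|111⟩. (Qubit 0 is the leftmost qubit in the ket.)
0.5724i|000⟩ - 0.4826|100⟩ + 0.3647i|101⟩ + 0.5535i|111⟩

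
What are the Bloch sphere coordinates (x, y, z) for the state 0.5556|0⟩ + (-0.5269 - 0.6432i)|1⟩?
(-0.5855, -0.7147, -0.3826)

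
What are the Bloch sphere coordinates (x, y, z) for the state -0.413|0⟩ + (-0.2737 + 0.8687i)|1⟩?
(0.2261, -0.7175, -0.659)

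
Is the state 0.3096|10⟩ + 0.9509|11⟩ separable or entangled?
Separable

Writing the state as a|00⟩ + b|01⟩ + c|10⟩ + d|11⟩, it is a product state iff ad − bc = 0.
Here (a, b, c, d) = (0, 0, 0.3096, 0.9509): ad − bc = (0)(0.9509) − (0)(0.3096) = 0, so the state is separable.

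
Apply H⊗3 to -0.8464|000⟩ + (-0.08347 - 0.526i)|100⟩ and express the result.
(-0.3288 - 0.186i)|000⟩ + (-0.3288 - 0.186i)|001⟩ + (-0.3288 - 0.186i)|010⟩ + (-0.3288 - 0.186i)|011⟩ + (-0.2697 + 0.186i)|100⟩ + (-0.2697 + 0.186i)|101⟩ + (-0.2697 + 0.186i)|110⟩ + (-0.2697 + 0.186i)|111⟩

H⊗3 gives amp(|y⟩) = (1/2√2) Σ_x (−1)^(x·y) amp(|x⟩), where x·y is the number of positions in which both x and y have a 1.
|000⟩: (-0.8464 + (-0.08347 - 0.526i))/(2√2) = (-0.3288 - 0.186i)
|001⟩: (-0.8464 + (-0.08347 - 0.526i))/(2√2) = (-0.3288 - 0.186i)
|010⟩: (-0.8464 + (-0.08347 - 0.526i))/(2√2) = (-0.3288 - 0.186i)
|011⟩: (-0.8464 + (-0.08347 - 0.526i))/(2√2) = (-0.3288 - 0.186i)
|100⟩: (-0.8464 - (-0.08347 - 0.526i))/(2√2) = (-0.2697 + 0.186i)
|101⟩: (-0.8464 - (-0.08347 - 0.526i))/(2√2) = (-0.2697 + 0.186i)
|110⟩: (-0.8464 - (-0.08347 - 0.526i))/(2√2) = (-0.2697 + 0.186i)
|111⟩: (-0.8464 - (-0.08347 - 0.526i))/(2√2) = (-0.2697 + 0.186i)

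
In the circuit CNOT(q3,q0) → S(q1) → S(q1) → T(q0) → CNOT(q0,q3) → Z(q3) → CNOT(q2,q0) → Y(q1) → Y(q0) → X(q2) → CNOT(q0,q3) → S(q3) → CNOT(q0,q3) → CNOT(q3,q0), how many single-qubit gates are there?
8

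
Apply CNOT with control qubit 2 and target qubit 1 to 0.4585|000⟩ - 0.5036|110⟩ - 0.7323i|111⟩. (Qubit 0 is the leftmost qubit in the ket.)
0.4585|000⟩ - 0.7323i|101⟩ - 0.5036|110⟩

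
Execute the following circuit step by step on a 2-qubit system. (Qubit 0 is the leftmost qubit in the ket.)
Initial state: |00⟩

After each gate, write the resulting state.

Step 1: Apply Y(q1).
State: i|01⟩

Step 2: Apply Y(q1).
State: |00⟩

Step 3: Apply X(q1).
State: |01⟩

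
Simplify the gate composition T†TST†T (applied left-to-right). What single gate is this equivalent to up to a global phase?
S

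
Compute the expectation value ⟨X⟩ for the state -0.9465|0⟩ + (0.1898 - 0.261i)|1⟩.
-0.3593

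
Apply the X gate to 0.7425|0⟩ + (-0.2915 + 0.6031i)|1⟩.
(-0.2915 + 0.6031i)|0⟩ + 0.7425|1⟩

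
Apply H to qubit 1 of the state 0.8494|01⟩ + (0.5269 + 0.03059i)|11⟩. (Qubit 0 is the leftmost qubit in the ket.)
0.6006|00⟩ - 0.6006|01⟩ + (0.3726 + 0.02163i)|10⟩ + (-0.3726 - 0.02163i)|11⟩

H on qubit 1 mixes each pair of kets that differ only in qubit 1: amplitudes (a, b) of (|…0…⟩, |…1…⟩) become ((a + b)/√2, (a − b)/√2). Kets absent from the input have amplitude 0.
(|00⟩, |01⟩): (a, b) = (0, 0.8494) → (0.6006, -0.6006)
(|10⟩, |11⟩): (a, b) = (0, (0.5269 + 0.03059i)) → ((0.3726 + 0.02163i), (-0.3726 - 0.02163i))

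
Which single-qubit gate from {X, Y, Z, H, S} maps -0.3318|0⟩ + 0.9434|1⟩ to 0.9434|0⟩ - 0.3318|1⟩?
X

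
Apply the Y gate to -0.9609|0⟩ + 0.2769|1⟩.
-0.2769i|0⟩ - 0.9609i|1⟩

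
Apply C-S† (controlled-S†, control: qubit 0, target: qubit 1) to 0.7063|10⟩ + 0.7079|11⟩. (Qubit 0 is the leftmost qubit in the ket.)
0.7063|10⟩ - 0.7079i|11⟩

C-S† leaves the control-|0⟩ kets |00⟩, |01⟩ unchanged and applies S† to qubit 1 on the control-|1⟩ pair (|10⟩, |11⟩).
S† = [[1, 0], [0, -i]].
With a = amp(|10⟩) = 0.7063 and b = amp(|11⟩) = 0.7079:
new amp(|10⟩) = (1)·a = 0.7063
new amp(|11⟩) = (-i)·b = -0.7079i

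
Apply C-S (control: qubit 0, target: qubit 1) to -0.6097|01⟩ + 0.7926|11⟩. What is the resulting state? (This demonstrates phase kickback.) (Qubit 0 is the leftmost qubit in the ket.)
-0.6097|01⟩ + 0.7926i|11⟩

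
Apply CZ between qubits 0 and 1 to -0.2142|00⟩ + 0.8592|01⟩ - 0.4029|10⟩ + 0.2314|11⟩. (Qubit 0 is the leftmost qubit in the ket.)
-0.2142|00⟩ + 0.8592|01⟩ - 0.4029|10⟩ - 0.2314|11⟩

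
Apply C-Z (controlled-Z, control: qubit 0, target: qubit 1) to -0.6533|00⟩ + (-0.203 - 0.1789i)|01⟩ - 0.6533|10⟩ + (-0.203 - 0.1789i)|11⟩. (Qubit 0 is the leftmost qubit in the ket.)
-0.6533|00⟩ + (-0.203 - 0.1789i)|01⟩ - 0.6533|10⟩ + (0.203 + 0.1789i)|11⟩

C-Z leaves the control-|0⟩ kets |00⟩, |01⟩ unchanged and applies Z to qubit 1 on the control-|1⟩ pair (|10⟩, |11⟩).
Z = [[1, 0], [0, -1]].
With a = amp(|10⟩) = -0.6533 and b = amp(|11⟩) = (-0.203 - 0.1789i):
new amp(|10⟩) = (1)·a = -0.6533
new amp(|11⟩) = (-1)·b = (0.203 + 0.1789i)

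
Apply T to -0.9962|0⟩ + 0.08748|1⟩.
-0.9962|0⟩ + (0.06186 + 0.06186i)|1⟩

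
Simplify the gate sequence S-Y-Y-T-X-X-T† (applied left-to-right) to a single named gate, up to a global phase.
S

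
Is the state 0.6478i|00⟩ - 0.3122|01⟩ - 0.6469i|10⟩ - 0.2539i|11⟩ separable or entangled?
Entangled

Writing the state as a|00⟩ + b|01⟩ + c|10⟩ + d|11⟩, it is a product state iff ad − bc = 0.
Here (a, b, c, d) = (0.6478i, -0.3122, -0.6469i, -0.2539i): ad − bc = (0.6478i)(-0.2539i) − (-0.3122)(-0.6469i) = (0.1645 - 0.202i) ≠ 0, so the state is entangled.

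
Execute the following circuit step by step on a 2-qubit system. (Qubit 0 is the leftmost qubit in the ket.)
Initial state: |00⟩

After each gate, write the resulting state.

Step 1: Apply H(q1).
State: 1/√2|00⟩ + 1/√2|01⟩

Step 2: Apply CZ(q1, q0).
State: 1/√2|00⟩ + 1/√2|01⟩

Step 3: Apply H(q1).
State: |00⟩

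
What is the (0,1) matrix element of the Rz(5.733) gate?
0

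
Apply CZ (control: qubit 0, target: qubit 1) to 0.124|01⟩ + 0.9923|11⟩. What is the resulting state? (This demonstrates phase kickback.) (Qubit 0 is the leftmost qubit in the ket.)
0.124|01⟩ - 0.9923|11⟩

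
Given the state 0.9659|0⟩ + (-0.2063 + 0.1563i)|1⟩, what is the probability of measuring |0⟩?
0.933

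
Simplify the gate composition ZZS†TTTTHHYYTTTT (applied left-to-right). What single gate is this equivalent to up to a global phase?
S†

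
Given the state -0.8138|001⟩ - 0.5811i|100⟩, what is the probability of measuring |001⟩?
0.6623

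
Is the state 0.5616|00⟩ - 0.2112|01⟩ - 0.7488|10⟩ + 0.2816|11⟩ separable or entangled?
Separable

Writing the state as a|00⟩ + b|01⟩ + c|10⟩ + d|11⟩, it is a product state iff ad − bc = 0.
Here (a, b, c, d) = (0.5616, -0.2112, -0.7488, 0.2816): ad − bc = (0.5616)(0.2816) − (-0.2112)(-0.7488) = 0, so the state is separable.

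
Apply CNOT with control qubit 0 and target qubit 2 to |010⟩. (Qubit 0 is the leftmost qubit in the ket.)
|010⟩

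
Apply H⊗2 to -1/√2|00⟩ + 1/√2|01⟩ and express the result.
-1/√2|01⟩ - 1/√2|11⟩

H⊗2 gives amp(|y⟩) = (1/2) Σ_x (−1)^(x·y) amp(|x⟩), where x·y is the number of positions in which both x and y have a 1.
|00⟩: (-1/√2 + 1/√2)/2 = 0
|01⟩: (-1/√2 - 1/√2)/2 = -1/√2
|10⟩: (-1/√2 + 1/√2)/2 = 0
|11⟩: (-1/√2 - 1/√2)/2 = -1/√2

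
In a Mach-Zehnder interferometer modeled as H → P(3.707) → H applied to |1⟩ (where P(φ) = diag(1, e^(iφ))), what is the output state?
(0.9222 + 0.2679i)|0⟩ + (0.07781 - 0.2679i)|1⟩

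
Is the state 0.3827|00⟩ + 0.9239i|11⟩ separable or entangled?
Entangled

Writing the state as a|00⟩ + b|01⟩ + c|10⟩ + d|11⟩, it is a product state iff ad − bc = 0.
Here (a, b, c, d) = (0.3827, 0, 0, 0.9239i): ad − bc = (0.3827)(0.9239i) − (0)(0) = 0.3536i ≠ 0, so the state is entangled.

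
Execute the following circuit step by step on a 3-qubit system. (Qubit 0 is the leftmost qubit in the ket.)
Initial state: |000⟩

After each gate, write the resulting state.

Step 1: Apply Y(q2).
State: i|001⟩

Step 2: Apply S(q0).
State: i|001⟩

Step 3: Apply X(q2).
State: i|000⟩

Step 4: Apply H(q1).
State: (1/√2)i|000⟩ + (1/√2)i|010⟩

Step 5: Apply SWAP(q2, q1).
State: (1/√2)i|000⟩ + (1/√2)i|001⟩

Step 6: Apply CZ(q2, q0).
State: (1/√2)i|000⟩ + (1/√2)i|001⟩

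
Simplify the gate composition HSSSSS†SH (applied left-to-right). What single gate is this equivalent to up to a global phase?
I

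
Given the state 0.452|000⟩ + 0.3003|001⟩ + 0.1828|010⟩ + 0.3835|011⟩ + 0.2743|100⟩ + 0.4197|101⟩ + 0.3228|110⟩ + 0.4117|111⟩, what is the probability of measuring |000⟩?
0.2043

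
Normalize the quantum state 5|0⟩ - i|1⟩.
0.9806|0⟩ - 0.1961i|1⟩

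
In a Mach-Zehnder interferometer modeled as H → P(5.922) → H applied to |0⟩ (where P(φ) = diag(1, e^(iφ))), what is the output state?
(0.9677 - 0.1767i)|0⟩ + (0.03226 + 0.1767i)|1⟩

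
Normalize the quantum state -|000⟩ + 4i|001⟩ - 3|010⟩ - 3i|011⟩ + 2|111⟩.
-0.1601|000⟩ + 0.6405i|001⟩ - 0.4804|010⟩ - 0.4804i|011⟩ + 0.3203|111⟩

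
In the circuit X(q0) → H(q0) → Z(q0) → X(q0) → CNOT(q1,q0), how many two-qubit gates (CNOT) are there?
1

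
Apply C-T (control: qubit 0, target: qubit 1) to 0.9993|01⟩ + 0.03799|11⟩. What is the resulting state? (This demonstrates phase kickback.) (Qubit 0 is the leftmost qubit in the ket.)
0.9993|01⟩ + (0.02686 + 0.02686i)|11⟩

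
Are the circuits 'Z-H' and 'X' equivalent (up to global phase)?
No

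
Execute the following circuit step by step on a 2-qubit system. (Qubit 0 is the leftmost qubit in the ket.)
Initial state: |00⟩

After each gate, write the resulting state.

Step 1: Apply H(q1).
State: 1/√2|00⟩ + 1/√2|01⟩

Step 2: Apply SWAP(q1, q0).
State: 1/√2|00⟩ + 1/√2|10⟩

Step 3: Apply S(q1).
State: 1/√2|00⟩ + 1/√2|10⟩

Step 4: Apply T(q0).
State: 1/√2|00⟩ + (1/2 + (1/2)i)|10⟩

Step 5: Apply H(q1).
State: 1/2|00⟩ + 1/2|01⟩ + (1/√8 + (1/√8)i)|10⟩ + (1/√8 + (1/√8)i)|11⟩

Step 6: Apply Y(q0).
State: (1/√8 - (1/√8)i)|00⟩ + (1/√8 - (1/√8)i)|01⟩ + (1/2)i|10⟩ + (1/2)i|11⟩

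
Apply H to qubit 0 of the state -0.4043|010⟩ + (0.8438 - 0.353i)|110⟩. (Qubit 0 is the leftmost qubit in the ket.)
(0.3108 - 0.2496i)|010⟩ + (-0.8825 + 0.2496i)|110⟩

H on qubit 0 mixes each pair of kets that differ only in qubit 0: amplitudes (a, b) of (|…0…⟩, |…1…⟩) become ((a + b)/√2, (a − b)/√2). Kets absent from the input have amplitude 0.
(|010⟩, |110⟩): (a, b) = (-0.4043, (0.8438 - 0.353i)) → ((0.3108 - 0.2496i), (-0.8825 + 0.2496i))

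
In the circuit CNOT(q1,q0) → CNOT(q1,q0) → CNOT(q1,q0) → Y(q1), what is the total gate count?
4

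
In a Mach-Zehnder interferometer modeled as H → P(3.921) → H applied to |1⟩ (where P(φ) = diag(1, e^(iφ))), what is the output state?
(0.8557 + 0.3514i)|0⟩ + (0.1443 - 0.3514i)|1⟩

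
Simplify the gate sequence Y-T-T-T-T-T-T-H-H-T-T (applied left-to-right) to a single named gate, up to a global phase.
Y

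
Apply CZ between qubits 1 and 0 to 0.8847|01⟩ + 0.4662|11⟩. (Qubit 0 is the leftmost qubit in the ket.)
0.8847|01⟩ - 0.4662|11⟩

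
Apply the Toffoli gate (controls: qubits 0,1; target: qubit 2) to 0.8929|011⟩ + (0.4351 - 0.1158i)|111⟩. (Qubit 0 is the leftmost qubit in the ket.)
0.8929|011⟩ + (0.4351 - 0.1158i)|110⟩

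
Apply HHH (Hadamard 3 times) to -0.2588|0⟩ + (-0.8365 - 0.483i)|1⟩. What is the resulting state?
(-0.7745 - 0.3415i)|0⟩ + (0.4085 + 0.3415i)|1⟩

H² = I, so H^3 = H: a single Hadamard. With (a, b) = (-0.2588, (-0.8365 - 0.483i)), H gives ((a + b)/√2, (a − b)/√2) = ((-0.7745 - 0.3415i), (0.4085 + 0.3415i)).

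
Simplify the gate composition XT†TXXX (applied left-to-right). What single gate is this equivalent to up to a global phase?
I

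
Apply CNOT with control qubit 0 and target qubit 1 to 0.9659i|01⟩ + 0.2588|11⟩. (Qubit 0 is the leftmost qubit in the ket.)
0.9659i|01⟩ + 0.2588|10⟩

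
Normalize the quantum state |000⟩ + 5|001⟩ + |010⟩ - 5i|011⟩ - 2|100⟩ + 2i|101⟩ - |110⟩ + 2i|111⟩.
0.124|000⟩ + 0.6202|001⟩ + 0.124|010⟩ - 0.6202i|011⟩ - 0.2481|100⟩ + 0.2481i|101⟩ - 0.124|110⟩ + 0.2481i|111⟩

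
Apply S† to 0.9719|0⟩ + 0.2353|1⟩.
0.9719|0⟩ - 0.2353i|1⟩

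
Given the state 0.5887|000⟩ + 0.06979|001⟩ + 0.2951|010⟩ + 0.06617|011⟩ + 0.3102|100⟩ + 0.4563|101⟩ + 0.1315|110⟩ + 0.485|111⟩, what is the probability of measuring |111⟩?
0.2352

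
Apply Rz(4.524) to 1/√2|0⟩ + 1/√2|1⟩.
(-0.4508 - 0.5448i)|0⟩ + (-0.4508 + 0.5448i)|1⟩

Rz(4.524) = [[e^(−iθ/2), 0], [0, e^(iθ/2)]] with e^(±iθ/2) = cos(θ/2) ± i·sin(θ/2); θ = 4.524, cos(θ/2) ≈ -0.637465, sin(θ/2) ≈ 0.770479.
With a = amp(|0⟩) = 1/√2 and b = amp(|1⟩) = 1/√2:
new amp(|0⟩) = (-0.637465 - 0.770479i)·a = (-0.4508 - 0.5448i)
new amp(|1⟩) = (-0.637465 + 0.770479i)·b = (-0.4508 + 0.5448i)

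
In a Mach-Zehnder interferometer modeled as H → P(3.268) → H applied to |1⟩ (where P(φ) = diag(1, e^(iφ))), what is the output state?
(0.996 + 0.06304i)|0⟩ + (0.003989 - 0.06304i)|1⟩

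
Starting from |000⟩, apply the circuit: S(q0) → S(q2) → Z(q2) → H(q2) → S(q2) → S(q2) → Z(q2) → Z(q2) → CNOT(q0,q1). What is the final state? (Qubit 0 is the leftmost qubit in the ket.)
1/√2|000⟩ - 1/√2|001⟩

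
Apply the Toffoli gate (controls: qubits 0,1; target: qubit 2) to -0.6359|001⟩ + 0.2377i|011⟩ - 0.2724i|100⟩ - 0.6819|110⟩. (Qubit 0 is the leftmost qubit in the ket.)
-0.6359|001⟩ + 0.2377i|011⟩ - 0.2724i|100⟩ - 0.6819|111⟩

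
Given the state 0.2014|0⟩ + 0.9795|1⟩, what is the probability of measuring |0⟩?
0.04056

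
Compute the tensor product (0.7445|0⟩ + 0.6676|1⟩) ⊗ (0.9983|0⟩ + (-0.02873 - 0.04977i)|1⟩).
0.7432|00⟩ + (-0.02139 - 0.03705i)|01⟩ + 0.6665|10⟩ + (-0.01918 - 0.03323i)|11⟩

amp(|b₁b₂…⟩) = product of the factor amplitudes for bits b₁, b₂, …; only kets whose every factor amplitude is nonzero survive.
|00⟩: (0.7445)(0.9983) = 0.7432
|01⟩: (0.7445)(-0.02873 - 0.04977i) = (-0.02139 - 0.03705i)
|10⟩: (0.6676)(0.9983) = 0.6665
|11⟩: (0.6676)(-0.02873 - 0.04977i) = (-0.01918 - 0.03323i)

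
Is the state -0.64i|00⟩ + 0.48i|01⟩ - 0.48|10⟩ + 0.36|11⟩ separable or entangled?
Separable

Writing the state as a|00⟩ + b|01⟩ + c|10⟩ + d|11⟩, it is a product state iff ad − bc = 0.
Here (a, b, c, d) = (-0.64i, 0.48i, -0.48, 0.36): ad − bc = (-0.64i)(0.36) − (0.48i)(-0.48) = 0, so the state is separable.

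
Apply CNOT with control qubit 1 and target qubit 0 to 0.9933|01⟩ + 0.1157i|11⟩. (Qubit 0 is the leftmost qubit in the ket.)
0.1157i|01⟩ + 0.9933|11⟩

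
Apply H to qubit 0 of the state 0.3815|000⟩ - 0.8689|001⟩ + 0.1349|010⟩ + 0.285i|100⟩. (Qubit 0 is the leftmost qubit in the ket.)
(0.2698 + 0.2015i)|000⟩ - 0.6144|001⟩ + 0.09539|010⟩ + (0.2698 - 0.2015i)|100⟩ - 0.6144|101⟩ + 0.09539|110⟩

H on qubit 0 mixes each pair of kets that differ only in qubit 0: amplitudes (a, b) of (|…0…⟩, |…1…⟩) become ((a + b)/√2, (a − b)/√2). Kets absent from the input have amplitude 0.
(|000⟩, |100⟩): (a, b) = (0.3815, 0.285i) → ((0.2698 + 0.2015i), (0.2698 - 0.2015i))
(|001⟩, |101⟩): (a, b) = (-0.8689, 0) → (-0.6144, -0.6144)
(|010⟩, |110⟩): (a, b) = (0.1349, 0) → (0.09539, 0.09539)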